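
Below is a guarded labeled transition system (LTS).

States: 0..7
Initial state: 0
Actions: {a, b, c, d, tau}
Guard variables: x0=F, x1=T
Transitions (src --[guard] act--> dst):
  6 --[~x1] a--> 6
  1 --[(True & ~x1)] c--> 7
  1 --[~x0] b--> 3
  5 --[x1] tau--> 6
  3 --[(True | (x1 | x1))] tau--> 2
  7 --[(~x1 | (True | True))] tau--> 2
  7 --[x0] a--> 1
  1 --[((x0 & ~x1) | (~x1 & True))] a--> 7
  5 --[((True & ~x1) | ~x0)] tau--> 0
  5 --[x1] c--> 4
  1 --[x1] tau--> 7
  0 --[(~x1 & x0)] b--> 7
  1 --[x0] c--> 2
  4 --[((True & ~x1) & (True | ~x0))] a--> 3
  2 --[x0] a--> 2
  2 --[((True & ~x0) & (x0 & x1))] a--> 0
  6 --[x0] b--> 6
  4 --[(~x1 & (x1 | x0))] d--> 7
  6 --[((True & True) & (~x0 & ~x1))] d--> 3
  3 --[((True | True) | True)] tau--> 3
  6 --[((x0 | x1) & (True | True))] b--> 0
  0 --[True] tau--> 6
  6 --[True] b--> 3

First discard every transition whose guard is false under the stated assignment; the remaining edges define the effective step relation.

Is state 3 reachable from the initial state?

Answer: REACHABLE

Working:
11 transition(s) survive guard evaluation.
depth 0: {0}
depth 1: {6}  cumulative {0,6}
depth 2: {3}  cumulative {0,3,6}
depth 3: {2}  cumulative {0,2,3,6}
R = {0,2,3,6}
Path to 3: tau·b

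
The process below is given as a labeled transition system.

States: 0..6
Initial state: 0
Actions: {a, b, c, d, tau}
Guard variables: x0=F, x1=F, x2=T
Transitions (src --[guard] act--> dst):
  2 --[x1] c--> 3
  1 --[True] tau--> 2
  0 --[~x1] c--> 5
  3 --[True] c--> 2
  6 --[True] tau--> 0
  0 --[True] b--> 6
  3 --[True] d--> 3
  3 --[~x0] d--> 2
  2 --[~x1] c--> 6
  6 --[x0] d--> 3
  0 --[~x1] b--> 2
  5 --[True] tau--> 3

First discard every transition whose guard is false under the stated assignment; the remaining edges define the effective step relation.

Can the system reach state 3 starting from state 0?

Guard filter leaves 10 enabled edge(s).
depth 0: {0}
depth 1: {2,5,6}  now seen {0,2,5,6}
depth 2: {3}  now seen {0,2,3,5,6}
Reachable = {0,2,3,5,6}
witness 3: c·tau

Answer: REACHABLE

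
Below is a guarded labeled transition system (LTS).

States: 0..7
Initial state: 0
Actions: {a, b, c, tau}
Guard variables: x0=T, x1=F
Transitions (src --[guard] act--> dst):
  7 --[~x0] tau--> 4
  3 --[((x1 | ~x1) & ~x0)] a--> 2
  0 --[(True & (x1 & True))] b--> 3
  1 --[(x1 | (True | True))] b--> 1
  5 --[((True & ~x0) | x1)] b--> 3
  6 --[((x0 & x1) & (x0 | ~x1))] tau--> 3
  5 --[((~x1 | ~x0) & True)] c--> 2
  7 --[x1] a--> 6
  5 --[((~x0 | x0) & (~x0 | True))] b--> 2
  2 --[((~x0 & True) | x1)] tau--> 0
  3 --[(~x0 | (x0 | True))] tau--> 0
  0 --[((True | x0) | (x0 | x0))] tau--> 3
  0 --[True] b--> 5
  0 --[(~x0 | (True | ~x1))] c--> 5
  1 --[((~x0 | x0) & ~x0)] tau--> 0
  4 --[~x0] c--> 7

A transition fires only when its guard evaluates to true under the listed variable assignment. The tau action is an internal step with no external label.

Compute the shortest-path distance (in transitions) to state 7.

Answer: UNREACHABLE

Analysis:
Breadth-first toward 7:
  L0 = {0}
  L1 = {3,5}
  L2 = {2}
7 never appears.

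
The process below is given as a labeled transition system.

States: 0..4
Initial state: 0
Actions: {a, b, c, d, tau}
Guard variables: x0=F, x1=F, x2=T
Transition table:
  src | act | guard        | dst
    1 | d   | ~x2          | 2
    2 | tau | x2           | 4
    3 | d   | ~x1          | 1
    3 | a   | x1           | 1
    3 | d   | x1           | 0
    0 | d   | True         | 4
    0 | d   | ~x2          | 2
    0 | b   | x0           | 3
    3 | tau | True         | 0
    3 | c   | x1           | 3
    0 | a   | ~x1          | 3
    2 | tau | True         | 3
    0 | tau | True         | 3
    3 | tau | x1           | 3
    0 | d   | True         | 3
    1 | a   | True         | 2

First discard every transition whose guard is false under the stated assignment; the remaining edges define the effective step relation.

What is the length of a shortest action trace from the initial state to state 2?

Layered search for 2:
  L0 = {0}
  L1 = {3,4}
  L2 = {1}
  L3 = {2}
2 enters at depth 3; path a·d·a

Answer: 3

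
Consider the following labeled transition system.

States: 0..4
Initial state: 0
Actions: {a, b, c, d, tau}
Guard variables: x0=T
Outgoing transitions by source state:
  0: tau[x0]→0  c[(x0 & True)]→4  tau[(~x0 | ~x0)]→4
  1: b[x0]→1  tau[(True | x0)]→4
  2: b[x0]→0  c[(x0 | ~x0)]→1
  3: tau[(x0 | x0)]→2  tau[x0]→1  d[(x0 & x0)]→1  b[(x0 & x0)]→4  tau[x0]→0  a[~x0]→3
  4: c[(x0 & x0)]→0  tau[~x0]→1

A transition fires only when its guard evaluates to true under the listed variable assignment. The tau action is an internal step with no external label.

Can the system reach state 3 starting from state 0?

Answer: UNREACHABLE

Working:
Guard filter leaves 12 enabled edge(s).
depth 0: {0}
depth 1: {4}  now seen {0,4}
R = {0,4}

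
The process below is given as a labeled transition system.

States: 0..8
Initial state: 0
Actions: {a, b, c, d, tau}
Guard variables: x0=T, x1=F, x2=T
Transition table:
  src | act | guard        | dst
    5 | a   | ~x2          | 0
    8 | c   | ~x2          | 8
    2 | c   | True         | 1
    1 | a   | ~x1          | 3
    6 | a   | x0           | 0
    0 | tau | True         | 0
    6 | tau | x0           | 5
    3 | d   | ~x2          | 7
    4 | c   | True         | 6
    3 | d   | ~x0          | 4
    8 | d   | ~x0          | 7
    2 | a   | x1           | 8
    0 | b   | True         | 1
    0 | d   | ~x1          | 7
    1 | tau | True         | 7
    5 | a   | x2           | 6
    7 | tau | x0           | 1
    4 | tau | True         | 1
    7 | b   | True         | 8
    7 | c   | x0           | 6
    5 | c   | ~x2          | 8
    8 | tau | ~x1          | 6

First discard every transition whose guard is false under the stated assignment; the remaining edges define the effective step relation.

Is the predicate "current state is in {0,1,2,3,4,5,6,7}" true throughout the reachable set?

Answer: INVARIANT VIOLATED at state 8

Trace:
Allowed set {0,1,2,3,4,5,6,7}
Reachable = {0,1,3,5,6,7,8}
  0: safe
  1: safe
  3: safe
  5: safe
  6: safe
  7: safe
  8: ✗ unsafe
reach 8 via d·b — violates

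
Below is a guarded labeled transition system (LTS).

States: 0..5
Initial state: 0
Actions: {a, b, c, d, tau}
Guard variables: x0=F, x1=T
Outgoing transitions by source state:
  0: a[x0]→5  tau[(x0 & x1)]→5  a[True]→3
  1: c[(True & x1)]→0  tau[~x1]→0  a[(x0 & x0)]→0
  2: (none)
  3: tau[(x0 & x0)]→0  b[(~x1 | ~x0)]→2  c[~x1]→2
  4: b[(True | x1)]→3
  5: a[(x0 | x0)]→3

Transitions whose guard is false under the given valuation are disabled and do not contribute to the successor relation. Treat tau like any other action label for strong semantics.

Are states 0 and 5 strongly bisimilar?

Answer: NOT BISIMILAR

Trace:
Refine partition for ~:
  π0 = {{0,1,2,3,4,5}}
  π1 = {{0},{1},{2,5},{3,4}}
  π2 = {{0},{1},{2,5},{3},{4}}
stable after 3 split(s): 5 block(s)
[0]={0}  [5]={2,5}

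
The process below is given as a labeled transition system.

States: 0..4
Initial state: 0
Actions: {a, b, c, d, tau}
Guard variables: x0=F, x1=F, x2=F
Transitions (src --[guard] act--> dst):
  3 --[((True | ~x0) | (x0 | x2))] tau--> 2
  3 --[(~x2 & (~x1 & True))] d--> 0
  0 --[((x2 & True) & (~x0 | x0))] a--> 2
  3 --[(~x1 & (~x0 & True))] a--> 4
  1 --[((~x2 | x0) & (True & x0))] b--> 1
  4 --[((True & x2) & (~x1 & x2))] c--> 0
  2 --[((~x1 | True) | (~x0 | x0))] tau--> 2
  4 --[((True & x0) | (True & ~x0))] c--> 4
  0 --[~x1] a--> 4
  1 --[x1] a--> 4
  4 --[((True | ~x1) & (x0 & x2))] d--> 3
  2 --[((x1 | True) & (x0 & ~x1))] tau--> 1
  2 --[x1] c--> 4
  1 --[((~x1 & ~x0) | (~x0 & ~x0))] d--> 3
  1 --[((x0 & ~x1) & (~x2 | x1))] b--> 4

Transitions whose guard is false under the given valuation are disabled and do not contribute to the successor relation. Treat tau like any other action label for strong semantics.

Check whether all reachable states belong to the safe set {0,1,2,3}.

Answer: INVARIANT VIOLATED at state 4

Analysis:
Inv-set: {0,1,2,3}
Reach set: {0,4}
  0: safe
  4: ✗ unsafe
reach 4 via a — violates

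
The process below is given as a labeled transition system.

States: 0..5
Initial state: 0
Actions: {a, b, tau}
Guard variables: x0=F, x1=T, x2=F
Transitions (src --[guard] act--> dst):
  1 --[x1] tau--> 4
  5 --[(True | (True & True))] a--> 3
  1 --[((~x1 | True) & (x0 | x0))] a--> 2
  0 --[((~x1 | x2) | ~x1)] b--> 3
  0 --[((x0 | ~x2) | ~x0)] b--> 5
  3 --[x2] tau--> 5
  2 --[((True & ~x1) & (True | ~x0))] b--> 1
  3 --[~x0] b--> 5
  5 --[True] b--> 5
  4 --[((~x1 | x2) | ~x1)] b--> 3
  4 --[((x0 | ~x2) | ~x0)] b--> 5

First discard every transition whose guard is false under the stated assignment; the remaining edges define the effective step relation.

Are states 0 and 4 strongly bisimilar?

Refine partition for ~:
  π0 = {{0,1,2,3,4,5}}
  π1 = {{0,3,4},{1},{2},{5}}
Fixed point at round 2; 4 class(es).
0∈{0,3,4}, 4∈{0,3,4}

Answer: BISIMILAR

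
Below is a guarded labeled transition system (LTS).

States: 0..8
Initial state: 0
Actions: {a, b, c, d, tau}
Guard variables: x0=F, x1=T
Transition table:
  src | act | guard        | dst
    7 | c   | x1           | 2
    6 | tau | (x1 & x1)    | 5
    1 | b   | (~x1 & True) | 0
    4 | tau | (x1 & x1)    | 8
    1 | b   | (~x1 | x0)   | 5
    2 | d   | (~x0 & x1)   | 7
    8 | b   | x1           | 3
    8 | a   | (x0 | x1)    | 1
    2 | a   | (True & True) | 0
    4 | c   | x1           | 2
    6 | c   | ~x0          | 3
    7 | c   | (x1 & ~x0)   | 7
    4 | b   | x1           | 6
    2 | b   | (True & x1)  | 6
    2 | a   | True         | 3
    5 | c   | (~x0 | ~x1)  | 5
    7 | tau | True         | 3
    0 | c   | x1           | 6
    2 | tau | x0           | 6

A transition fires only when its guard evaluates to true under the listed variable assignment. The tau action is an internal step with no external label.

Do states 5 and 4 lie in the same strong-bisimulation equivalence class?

Answer: NOT BISIMILAR

Trace:
Compute ~ classes (split until stable):
  π0 = {{0,1,2,3,4,5,6,7,8}}
  π1 = {{0,5},{1,3},{2},{4},{6,7},{8}}
  π2 = {{0},{1,3},{2},{4},{5},{6},{7},{8}}
Fixed point at round 3; 8 class(es).
class of 5: {5}; class of 4: {4}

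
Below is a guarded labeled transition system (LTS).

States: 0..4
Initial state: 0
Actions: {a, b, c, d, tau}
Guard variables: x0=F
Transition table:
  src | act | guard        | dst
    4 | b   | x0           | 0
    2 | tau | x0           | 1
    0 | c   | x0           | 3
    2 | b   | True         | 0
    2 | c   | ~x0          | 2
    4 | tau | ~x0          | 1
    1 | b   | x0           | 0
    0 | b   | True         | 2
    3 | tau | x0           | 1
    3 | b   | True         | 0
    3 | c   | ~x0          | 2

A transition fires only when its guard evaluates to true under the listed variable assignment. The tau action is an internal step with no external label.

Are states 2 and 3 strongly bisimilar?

Answer: BISIMILAR

Trace:
Bisimulation quotient by refinement:
  P[0] = {{0,1,2,3,4}}
  P[1] = {{0},{1},{2,3},{4}}
Fixed point at round 2; 4 class(es).
class of 2: {2,3}; class of 3: {2,3}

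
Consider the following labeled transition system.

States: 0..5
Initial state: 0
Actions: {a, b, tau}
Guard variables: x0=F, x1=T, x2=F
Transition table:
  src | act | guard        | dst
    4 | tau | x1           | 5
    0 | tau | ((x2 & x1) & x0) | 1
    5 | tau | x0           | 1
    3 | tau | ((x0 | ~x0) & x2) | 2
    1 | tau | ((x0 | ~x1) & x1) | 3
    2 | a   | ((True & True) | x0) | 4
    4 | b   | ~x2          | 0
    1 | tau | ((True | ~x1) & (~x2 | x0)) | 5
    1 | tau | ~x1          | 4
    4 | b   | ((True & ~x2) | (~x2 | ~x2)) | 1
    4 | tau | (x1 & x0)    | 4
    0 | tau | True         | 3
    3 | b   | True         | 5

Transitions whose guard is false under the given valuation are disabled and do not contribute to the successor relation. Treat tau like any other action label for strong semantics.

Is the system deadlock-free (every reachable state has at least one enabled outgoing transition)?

Answer: DEADLOCK at state 5

Trace:
R = {0,3,5}
  0: tau→3  [deg 1]
  3: b→5  [deg 1]
  5: ∅  [STUCK]
witness 5: tau·b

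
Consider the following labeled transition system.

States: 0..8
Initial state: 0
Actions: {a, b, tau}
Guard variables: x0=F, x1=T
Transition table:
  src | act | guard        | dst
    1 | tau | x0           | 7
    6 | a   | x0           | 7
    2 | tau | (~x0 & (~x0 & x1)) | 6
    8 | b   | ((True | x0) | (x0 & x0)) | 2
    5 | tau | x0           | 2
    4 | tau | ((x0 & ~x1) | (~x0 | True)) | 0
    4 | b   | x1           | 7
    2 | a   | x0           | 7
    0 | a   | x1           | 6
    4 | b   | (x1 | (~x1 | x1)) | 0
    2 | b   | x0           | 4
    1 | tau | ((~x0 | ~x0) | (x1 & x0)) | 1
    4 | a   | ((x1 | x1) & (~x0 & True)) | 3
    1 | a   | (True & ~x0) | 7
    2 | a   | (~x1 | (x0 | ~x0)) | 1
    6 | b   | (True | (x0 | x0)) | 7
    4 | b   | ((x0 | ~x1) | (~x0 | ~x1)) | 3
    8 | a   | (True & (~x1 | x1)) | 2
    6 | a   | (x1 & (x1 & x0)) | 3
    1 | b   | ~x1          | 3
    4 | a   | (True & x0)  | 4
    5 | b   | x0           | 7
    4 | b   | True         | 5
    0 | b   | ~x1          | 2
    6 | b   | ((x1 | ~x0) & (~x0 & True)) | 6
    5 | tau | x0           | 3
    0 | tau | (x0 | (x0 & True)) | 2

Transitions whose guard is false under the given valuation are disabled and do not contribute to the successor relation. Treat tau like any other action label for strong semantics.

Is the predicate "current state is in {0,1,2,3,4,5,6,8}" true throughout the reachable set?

Answer: INVARIANT VIOLATED at state 7

Working:
Safe = {0,1,2,3,4,5,6,8}
Reachable = {0,6,7}
  0: safe
  6: safe
  7: outside
reach 7 via a·b — violates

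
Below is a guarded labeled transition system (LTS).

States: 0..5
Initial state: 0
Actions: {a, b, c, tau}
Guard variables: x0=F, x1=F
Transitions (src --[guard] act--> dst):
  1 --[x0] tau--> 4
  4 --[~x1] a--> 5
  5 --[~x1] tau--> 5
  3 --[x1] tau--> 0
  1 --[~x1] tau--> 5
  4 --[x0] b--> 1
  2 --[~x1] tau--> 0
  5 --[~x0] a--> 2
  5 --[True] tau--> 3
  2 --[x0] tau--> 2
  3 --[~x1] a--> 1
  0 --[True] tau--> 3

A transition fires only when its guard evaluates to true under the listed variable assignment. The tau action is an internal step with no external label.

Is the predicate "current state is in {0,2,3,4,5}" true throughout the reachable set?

Inv-set: {0,2,3,4,5}
Reach set: {0,1,2,3,5}
  0: ✓
  1: outside
  2: ✓
  3: ✓
  5: ✓
reach 1 via tau·a — violates

Answer: INVARIANT VIOLATED at state 1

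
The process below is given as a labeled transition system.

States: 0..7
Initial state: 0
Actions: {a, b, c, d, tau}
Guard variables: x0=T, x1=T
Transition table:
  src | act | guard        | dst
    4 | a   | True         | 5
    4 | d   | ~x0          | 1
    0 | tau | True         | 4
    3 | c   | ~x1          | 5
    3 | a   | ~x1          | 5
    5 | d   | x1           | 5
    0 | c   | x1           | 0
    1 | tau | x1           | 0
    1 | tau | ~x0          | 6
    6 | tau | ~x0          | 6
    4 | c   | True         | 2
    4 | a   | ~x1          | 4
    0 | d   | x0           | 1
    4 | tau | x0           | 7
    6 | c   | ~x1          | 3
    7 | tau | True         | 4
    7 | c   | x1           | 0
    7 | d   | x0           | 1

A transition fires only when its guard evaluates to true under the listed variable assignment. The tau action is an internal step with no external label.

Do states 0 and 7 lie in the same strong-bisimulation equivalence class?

Answer: BISIMILAR

Trace:
Compute ~ classes (split until stable):
  P[0] = {{0,1,2,3,4,5,6,7}}
  P[1] = {{0,7},{1},{2,3,6},{4},{5}}
5 equivalence class(es) (converged in 2)
class of 0: {0,7}; class of 7: {0,7}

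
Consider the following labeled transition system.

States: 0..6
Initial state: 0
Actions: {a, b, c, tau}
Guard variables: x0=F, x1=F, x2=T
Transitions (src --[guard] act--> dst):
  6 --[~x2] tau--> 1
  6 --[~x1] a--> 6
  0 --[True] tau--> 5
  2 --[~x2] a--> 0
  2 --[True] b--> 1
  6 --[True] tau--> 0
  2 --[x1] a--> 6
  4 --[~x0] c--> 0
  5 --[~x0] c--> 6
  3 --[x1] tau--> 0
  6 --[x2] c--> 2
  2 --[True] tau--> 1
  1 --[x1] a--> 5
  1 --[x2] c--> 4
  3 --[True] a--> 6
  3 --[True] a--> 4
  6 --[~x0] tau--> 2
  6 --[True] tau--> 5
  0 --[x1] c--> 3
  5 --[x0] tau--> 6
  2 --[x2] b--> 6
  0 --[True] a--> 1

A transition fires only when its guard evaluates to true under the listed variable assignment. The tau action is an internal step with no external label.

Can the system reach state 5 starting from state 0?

Answer: REACHABLE

Analysis:
After dropping false guards: 15 live edges.
depth 0: {0}
depth 1: {1,5}  total {0,1,5}
depth 2: {4,6}  total {0,1,4,5,6}
depth 3: {2}  total {0,1,2,4,5,6}
Reachable = {0,1,2,4,5,6}
Path to 5: tau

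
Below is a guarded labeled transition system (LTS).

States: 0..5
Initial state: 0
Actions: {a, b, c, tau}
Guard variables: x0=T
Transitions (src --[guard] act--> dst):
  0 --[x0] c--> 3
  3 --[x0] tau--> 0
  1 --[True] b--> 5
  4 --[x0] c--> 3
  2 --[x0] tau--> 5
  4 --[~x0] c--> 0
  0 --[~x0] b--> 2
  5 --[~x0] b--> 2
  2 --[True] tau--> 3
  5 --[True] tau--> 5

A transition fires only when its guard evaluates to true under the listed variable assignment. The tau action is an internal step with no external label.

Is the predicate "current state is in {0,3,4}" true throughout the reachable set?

Answer: INVARIANT HOLDS

Analysis:
Allowed set {0,3,4}
Reach set: {0,3}
  0: ok
  3: ok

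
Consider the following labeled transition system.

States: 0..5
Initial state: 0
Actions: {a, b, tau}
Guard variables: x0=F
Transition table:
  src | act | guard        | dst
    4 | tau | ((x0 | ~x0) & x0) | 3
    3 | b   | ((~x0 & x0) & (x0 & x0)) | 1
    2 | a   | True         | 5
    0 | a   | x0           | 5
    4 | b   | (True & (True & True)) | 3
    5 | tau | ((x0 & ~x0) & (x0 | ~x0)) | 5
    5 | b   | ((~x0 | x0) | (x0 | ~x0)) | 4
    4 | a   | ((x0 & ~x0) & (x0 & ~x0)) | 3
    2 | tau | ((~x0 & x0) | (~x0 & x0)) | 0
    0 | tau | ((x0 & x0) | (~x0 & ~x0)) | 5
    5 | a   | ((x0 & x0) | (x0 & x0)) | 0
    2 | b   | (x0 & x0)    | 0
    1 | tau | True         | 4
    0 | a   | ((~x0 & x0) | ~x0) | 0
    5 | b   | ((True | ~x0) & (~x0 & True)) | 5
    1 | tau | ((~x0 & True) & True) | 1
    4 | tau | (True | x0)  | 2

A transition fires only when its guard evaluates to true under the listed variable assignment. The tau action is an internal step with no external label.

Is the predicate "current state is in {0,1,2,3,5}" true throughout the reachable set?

Safe = {0,1,2,3,5}
Reach set: {0,2,3,4,5}
  0: ok
  2: ok
  3: ok
  4: ✗ unsafe
  5: ok
reach 4 via tau·b — violates

Answer: INVARIANT VIOLATED at state 4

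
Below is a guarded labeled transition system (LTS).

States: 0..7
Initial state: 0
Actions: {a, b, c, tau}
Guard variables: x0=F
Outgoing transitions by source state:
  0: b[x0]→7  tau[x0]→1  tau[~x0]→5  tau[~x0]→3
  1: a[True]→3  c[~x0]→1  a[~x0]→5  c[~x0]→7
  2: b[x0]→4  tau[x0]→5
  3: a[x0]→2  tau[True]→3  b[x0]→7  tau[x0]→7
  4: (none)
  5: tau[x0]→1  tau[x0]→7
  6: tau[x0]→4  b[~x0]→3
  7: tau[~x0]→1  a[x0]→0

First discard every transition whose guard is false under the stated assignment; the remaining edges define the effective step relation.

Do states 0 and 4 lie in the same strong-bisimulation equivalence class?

Answer: NOT BISIMILAR

Analysis:
Compute ~ classes (split until stable):
  π0 = {{0,1,2,3,4,5,6,7}}
  π1 = {{0,3,7},{1},{2,4,5},{6}}
  π2 = {{0},{1},{2,4,5},{3},{6},{7}}
stable after 3 split(s): 6 block(s)
[0]={0}  [4]={2,4,5}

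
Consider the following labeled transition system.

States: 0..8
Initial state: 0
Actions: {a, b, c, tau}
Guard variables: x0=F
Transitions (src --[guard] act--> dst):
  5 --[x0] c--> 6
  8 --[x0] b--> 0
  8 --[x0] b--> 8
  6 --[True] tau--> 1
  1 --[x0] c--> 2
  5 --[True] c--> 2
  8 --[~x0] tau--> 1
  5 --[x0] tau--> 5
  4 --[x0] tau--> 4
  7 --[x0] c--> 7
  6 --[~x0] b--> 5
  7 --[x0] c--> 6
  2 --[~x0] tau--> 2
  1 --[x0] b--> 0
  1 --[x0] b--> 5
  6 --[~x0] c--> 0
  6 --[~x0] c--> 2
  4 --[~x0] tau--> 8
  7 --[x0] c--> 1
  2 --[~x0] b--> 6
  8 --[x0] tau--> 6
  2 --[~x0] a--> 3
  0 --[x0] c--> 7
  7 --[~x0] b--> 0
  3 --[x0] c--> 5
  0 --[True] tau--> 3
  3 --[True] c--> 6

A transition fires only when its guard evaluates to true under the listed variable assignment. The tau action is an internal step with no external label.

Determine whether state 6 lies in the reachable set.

Answer: REACHABLE

Trace:
13 transition(s) survive guard evaluation.
Layer 0: {0}
Layer 1: {3}  total {0,3}
Layer 2: {6}  total {0,3,6}
Layer 3: {1,2,5}  total {0,1,2,3,5,6}
R = {0,1,2,3,5,6}
witness 6: tau·c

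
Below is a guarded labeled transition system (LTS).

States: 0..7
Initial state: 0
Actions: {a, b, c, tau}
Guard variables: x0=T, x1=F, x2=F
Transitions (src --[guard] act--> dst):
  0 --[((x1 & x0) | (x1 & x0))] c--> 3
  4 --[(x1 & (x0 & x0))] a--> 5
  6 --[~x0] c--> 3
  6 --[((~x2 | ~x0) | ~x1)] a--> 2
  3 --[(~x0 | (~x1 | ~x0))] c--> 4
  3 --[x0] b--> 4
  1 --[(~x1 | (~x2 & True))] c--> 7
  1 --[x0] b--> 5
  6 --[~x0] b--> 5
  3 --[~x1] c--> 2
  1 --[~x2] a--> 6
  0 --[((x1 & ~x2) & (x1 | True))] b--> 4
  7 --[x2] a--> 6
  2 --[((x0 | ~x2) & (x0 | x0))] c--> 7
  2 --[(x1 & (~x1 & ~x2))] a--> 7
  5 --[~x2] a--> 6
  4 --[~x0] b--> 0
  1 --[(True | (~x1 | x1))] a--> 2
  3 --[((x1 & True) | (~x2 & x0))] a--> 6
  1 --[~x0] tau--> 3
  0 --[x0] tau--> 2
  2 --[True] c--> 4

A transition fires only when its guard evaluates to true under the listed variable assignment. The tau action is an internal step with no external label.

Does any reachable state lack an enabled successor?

Answer: DEADLOCK at state 4

Working:
Reachable = {0,2,4,7}
  0: tau→2  [1 exit(s)]
  2: c→4  c→7  [2 exit(s)]
  4: ∅  [STUCK]
  7: ∅  [STUCK]
trace reaching 4: tau·c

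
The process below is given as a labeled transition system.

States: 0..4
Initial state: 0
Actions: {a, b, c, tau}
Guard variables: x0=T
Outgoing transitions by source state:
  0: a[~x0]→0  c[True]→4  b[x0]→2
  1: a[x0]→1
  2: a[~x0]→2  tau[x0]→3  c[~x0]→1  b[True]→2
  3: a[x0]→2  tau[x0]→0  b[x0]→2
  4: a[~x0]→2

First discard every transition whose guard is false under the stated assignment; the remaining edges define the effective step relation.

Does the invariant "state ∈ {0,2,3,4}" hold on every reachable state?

Safe = {0,2,3,4}
R = {0,2,3,4}
  0: ok
  2: ok
  3: ok
  4: ok

Answer: INVARIANT HOLDS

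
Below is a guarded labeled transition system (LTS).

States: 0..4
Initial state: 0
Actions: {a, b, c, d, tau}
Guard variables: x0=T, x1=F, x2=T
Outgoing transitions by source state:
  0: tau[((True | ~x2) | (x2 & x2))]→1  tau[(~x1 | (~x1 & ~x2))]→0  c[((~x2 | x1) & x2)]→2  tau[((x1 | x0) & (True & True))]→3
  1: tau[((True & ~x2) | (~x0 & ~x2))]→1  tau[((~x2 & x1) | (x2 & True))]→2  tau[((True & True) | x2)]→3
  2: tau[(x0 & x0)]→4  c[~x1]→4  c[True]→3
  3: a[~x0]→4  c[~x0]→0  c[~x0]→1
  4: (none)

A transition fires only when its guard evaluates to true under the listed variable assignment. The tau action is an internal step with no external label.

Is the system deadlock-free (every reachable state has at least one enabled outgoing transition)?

Answer: DEADLOCK at state 3

Working:
Reachable = {0,1,2,3,4}
  0: tau→0  tau→1  tau→3  [3 exit(s)]
  1: tau→2  tau→3  [2 exit(s)]
  2: c→3  c→4  tau→4  [3 exit(s)]
  3: ∅  [no exit]
  4: ∅  [no exit]
Path to 3: tau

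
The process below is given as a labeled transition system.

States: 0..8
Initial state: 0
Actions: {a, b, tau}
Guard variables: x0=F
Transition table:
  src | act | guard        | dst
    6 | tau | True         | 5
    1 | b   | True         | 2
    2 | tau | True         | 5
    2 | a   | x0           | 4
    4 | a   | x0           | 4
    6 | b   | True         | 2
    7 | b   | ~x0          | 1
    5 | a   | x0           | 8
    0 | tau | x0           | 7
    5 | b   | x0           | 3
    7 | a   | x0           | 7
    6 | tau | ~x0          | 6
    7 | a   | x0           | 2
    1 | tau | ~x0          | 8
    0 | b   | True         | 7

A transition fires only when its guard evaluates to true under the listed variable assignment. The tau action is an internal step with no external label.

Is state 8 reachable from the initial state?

Answer: REACHABLE

Trace:
8 transition(s) survive guard evaluation.
L0 = {0}
L1 = {7}  cumulative {0,7}
L2 = {1}  cumulative {0,1,7}
L3 = {2,8}  cumulative {0,1,2,7,8}
L4 = {5}  cumulative {0,1,2,5,7,8}
Reach set: {0,1,2,5,7,8}
trace reaching 8: b·b·tau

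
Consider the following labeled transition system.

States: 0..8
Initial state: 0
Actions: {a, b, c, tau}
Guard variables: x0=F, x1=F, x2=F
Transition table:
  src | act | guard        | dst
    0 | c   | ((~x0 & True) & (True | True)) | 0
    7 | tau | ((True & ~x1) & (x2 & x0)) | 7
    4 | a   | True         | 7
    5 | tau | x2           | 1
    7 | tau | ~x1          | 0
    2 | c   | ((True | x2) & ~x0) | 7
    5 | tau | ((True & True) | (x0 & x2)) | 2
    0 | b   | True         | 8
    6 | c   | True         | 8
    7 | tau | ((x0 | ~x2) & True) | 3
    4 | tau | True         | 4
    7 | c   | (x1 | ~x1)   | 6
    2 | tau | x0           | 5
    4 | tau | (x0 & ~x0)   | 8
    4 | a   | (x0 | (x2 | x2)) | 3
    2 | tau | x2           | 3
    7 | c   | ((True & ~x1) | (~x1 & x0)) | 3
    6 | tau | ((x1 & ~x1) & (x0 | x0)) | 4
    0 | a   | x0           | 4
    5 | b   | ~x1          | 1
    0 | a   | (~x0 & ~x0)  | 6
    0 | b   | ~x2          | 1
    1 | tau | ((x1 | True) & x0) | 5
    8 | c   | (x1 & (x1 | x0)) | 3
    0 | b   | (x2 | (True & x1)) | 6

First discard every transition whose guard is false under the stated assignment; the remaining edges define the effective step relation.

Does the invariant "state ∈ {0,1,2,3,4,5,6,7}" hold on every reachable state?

Safe = {0,1,2,3,4,5,6,7}
Reach set: {0,1,6,8}
  0: safe
  1: safe
  6: safe
  8: VIOLATES
counterexample path to 8: b

Answer: INVARIANT VIOLATED at state 8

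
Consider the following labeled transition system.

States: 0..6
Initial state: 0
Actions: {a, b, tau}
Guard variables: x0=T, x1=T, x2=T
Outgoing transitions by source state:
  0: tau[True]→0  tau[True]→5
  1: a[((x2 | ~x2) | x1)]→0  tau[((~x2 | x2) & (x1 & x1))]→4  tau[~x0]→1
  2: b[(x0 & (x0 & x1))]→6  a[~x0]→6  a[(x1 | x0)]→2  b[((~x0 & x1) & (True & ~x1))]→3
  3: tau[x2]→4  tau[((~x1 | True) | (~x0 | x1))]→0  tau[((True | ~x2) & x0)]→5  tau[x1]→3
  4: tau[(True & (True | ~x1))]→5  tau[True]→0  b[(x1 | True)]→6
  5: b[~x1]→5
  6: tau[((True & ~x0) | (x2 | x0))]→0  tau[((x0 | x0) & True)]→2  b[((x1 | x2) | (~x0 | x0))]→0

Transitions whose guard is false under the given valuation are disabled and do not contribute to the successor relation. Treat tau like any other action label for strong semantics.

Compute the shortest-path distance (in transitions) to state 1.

Answer: UNREACHABLE

Analysis:
Breadth-first toward 1:
  depth 0: {0}
  depth 1: {5}
1 never appears.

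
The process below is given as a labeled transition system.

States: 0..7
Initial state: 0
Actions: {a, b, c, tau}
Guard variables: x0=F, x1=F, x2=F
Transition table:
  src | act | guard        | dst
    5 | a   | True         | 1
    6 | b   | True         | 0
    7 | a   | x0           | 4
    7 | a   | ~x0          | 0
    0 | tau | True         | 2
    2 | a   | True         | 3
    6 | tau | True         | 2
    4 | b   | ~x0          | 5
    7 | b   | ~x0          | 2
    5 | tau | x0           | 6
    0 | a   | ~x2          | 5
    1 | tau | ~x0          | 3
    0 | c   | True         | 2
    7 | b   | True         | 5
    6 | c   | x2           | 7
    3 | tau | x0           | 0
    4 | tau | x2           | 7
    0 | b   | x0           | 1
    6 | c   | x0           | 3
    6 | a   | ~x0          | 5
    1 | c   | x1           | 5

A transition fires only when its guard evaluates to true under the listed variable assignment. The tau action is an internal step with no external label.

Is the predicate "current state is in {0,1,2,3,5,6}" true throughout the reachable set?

Inv-set: {0,1,2,3,5,6}
Reachable = {0,1,2,3,5}
  0: ✓
  1: ✓
  2: ✓
  3: ✓
  5: ✓

Answer: INVARIANT HOLDS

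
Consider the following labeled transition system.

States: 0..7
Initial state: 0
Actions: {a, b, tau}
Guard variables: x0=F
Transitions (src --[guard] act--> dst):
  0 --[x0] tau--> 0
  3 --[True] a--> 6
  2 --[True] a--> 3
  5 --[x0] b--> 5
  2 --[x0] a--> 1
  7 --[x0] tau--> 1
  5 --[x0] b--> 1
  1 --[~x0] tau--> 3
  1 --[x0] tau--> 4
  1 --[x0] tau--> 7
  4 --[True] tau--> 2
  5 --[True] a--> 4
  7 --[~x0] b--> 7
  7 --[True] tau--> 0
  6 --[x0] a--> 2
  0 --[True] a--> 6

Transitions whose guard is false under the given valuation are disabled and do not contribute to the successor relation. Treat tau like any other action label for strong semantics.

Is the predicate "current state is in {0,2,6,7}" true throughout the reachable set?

Inv-set: {0,2,6,7}
Reachable = {0,6}
  0: ✓
  6: ✓

Answer: INVARIANT HOLDS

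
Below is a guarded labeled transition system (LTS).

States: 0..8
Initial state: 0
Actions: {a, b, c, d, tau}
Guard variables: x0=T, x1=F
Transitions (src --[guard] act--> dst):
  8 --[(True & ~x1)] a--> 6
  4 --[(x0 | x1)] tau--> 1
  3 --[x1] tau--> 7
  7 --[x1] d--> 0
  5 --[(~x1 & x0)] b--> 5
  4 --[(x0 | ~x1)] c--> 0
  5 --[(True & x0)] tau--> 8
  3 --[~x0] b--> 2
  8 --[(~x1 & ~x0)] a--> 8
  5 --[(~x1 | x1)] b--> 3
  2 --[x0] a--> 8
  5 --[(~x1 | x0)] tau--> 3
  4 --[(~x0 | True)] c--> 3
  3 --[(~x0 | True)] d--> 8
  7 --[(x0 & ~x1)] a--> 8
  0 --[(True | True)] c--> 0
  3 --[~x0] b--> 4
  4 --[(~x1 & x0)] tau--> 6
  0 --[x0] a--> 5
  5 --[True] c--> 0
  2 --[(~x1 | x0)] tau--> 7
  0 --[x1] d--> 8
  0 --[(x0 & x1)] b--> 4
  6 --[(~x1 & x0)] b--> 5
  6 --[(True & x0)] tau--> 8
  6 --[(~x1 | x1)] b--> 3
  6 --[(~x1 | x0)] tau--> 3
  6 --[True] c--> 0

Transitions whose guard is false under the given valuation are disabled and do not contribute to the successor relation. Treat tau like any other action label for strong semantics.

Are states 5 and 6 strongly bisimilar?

Answer: BISIMILAR

Analysis:
Compute ~ classes (split until stable):
  round 0: {{0,1,2,3,4,5,6,7,8}}
  round 1: {{0},{1},{2},{3},{4},{5,6},{7,8}}
  round 2: {{0},{1},{2},{3},{4},{5,6},{7},{8}}
Fixed point at round 3; 8 class(es).
class of 5: {5,6}; class of 6: {5,6}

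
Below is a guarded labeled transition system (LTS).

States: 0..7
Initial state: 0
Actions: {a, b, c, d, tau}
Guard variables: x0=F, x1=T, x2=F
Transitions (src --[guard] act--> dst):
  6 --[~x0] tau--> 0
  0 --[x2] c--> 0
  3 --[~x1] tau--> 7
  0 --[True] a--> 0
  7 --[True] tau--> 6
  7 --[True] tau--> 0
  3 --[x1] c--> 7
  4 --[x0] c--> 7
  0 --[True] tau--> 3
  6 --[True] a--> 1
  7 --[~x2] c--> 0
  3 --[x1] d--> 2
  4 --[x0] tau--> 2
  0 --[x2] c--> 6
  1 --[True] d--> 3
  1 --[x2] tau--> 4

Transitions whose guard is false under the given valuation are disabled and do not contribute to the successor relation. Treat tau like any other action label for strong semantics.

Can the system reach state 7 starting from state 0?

Answer: REACHABLE

Working:
After dropping false guards: 10 live edges.
Layer 0: {0}
Layer 1: {3}  total {0,3}
Layer 2: {2,7}  total {0,2,3,7}
Layer 3: {6}  total {0,2,3,6,7}
Layer 4: {1}  total {0,1,2,3,6,7}
Reachable = {0,1,2,3,6,7}
witness 7: tau·c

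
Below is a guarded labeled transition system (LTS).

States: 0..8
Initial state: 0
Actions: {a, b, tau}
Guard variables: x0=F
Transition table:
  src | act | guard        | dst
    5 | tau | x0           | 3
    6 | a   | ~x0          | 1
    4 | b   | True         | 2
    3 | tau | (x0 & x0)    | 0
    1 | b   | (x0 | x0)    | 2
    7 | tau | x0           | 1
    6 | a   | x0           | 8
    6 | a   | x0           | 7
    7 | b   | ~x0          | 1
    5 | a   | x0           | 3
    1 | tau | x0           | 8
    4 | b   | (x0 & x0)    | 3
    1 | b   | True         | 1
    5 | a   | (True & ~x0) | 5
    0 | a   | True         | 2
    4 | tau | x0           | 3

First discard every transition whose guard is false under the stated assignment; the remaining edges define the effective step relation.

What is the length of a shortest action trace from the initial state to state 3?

Answer: UNREACHABLE

Trace:
Breadth-first toward 3:
  L0 = {0}
  L1 = {2}
3 never appears.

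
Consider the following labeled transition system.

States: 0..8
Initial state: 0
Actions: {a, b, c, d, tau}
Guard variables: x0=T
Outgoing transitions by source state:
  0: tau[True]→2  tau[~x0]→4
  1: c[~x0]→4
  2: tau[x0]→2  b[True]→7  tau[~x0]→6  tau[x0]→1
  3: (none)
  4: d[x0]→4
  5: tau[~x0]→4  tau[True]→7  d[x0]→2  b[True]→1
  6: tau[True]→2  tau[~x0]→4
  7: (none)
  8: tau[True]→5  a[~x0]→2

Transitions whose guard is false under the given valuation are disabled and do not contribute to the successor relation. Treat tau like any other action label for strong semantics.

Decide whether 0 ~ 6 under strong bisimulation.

Answer: BISIMILAR

Trace:
Compute ~ classes (split until stable):
  round 0: {{0,1,2,3,4,5,6,7,8}}
  round 1: {{0,6,8},{1,3,7},{2},{4},{5}}
  round 2: {{0,6},{1,3,7},{2},{4},{5},{8}}
Fixed point at round 3; 6 class(es).
0∈{0,6}, 6∈{0,6}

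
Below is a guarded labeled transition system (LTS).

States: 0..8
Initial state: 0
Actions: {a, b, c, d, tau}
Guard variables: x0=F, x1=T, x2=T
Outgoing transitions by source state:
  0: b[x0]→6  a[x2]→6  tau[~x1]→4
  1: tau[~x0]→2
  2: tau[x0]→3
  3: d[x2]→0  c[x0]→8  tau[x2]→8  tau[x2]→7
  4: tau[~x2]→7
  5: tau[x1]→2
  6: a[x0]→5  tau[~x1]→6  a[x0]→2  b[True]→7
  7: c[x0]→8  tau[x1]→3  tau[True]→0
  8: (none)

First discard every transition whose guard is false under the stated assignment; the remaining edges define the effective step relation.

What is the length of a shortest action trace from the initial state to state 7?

Breadth-first toward 7:
  L0 = {0}
  L1 = {6}
  L2 = {7}
7 enters at depth 2; path a·b

Answer: 2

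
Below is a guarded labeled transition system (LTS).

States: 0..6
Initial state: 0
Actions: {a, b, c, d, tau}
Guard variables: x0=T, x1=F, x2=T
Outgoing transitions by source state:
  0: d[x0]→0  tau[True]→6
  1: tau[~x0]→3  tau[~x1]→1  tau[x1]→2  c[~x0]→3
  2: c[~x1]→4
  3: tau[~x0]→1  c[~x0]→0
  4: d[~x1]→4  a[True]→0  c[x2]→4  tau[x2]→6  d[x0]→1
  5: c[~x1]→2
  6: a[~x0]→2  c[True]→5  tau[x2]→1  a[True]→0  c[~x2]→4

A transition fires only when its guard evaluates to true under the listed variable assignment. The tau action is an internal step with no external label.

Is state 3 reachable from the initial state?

After dropping false guards: 13 live edges.
L0 = {0}
L1 = {6}  cumulative {0,6}
L2 = {1,5}  cumulative {0,1,5,6}
L3 = {2}  cumulative {0,1,2,5,6}
L4 = {4}  cumulative {0,1,2,4,5,6}
R = {0,1,2,4,5,6}

Answer: UNREACHABLE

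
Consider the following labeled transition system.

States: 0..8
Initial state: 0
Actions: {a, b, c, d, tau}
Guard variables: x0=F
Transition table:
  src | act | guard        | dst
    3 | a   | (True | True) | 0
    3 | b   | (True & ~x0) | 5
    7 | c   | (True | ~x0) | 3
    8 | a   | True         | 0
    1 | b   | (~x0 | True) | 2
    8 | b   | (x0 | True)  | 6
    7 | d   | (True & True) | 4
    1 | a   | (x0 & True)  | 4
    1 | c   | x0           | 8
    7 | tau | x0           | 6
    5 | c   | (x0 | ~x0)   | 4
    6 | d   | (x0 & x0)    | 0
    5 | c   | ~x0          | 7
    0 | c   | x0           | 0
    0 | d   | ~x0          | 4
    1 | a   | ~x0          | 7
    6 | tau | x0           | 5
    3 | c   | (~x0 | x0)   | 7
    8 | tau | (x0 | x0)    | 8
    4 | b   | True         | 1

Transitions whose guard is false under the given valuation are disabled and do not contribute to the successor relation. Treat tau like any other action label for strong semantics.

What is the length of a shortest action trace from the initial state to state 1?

Breadth-first toward 1:
  L0 = {0}
  L1 = {4}
  L2 = {1}
1 enters at depth 2; path d·b

Answer: 2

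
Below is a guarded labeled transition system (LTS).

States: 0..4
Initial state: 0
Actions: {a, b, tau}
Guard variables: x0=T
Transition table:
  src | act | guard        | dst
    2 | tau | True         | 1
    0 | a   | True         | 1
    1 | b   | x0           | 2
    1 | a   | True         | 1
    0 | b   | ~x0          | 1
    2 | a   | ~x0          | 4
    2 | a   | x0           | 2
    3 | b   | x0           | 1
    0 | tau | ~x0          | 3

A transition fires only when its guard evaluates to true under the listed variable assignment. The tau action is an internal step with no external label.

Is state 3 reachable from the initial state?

After dropping false guards: 6 live edges.
Layer 0: {0}
Layer 1: {1}  cumulative {0,1}
Layer 2: {2}  cumulative {0,1,2}
R = {0,1,2}

Answer: UNREACHABLE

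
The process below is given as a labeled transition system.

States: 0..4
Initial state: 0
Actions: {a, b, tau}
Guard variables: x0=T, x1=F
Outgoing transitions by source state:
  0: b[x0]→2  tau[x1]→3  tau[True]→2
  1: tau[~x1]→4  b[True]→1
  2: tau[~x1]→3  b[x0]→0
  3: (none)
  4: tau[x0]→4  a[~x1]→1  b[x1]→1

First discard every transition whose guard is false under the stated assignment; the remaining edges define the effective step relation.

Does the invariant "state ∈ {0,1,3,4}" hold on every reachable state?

Safe = {0,1,3,4}
R = {0,2,3}
  0: safe
  2: ✗ unsafe
  3: safe
counterexample path to 2: b

Answer: INVARIANT VIOLATED at state 2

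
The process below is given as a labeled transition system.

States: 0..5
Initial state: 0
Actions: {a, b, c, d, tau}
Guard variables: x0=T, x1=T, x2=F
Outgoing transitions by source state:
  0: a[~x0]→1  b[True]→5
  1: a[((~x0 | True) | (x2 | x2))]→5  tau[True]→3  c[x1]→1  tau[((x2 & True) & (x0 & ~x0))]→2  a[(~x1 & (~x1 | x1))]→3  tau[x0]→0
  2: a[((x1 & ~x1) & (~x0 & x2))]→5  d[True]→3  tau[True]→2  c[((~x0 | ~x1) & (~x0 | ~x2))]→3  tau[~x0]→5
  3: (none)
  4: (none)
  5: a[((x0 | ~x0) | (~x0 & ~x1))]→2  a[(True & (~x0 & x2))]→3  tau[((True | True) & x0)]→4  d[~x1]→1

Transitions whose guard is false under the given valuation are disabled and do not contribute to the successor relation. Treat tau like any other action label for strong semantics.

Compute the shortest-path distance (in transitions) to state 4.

BFS to 4:
  depth 0: {0}
  depth 1: {5}
  depth 2: {2,4}
depth(4)=2, e.g. b·tau

Answer: 2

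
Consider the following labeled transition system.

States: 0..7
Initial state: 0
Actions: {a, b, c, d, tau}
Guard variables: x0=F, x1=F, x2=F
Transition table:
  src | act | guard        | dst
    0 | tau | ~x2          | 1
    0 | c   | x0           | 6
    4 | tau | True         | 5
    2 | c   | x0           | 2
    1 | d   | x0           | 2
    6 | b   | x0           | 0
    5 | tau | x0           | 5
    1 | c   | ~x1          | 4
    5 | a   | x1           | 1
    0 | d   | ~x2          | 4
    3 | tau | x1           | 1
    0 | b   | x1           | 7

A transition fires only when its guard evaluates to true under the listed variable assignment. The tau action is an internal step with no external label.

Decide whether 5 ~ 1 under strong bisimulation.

Answer: NOT BISIMILAR

Analysis:
Compute ~ classes (split until stable):
  π0 = {{0,1,2,3,4,5,6,7}}
  π1 = {{0},{1},{2,3,5,6,7},{4}}
stable after 2 split(s): 4 block(s)
class of 5: {2,3,5,6,7}; class of 1: {1}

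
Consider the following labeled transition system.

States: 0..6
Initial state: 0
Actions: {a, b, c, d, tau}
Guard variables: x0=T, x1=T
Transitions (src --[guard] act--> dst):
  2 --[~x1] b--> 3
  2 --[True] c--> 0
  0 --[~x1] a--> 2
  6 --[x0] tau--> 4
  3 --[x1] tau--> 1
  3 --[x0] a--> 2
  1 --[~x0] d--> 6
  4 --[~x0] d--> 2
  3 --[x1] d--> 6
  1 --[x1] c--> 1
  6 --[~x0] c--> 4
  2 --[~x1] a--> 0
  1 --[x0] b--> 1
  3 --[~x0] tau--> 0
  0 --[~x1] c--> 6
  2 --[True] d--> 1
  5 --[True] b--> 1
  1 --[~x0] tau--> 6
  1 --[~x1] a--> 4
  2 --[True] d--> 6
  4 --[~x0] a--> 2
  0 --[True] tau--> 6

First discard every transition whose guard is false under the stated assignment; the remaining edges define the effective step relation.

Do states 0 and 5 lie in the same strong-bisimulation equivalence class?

Bisimulation quotient by refinement:
  round 0: {{0,1,2,3,4,5,6}}
  round 1: {{0,6},{1},{2},{3},{4},{5}}
  round 2: {{0},{1},{2},{3},{4},{5},{6}}
7 equivalence class(es) (converged in 3)
[0]={0}  [5]={5}

Answer: NOT BISIMILAR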